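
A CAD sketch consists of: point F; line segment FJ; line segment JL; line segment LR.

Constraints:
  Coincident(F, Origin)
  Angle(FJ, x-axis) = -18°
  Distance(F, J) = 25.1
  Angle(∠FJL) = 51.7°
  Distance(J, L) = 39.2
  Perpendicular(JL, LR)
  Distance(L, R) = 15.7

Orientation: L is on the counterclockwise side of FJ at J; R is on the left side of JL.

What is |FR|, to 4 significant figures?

23.98

∠FJL = 51.7°, so JL runs at -18.0° + (180° − 51.7°) = 110.3° from the x-axis; with |JL| = 39.2, L = J + 39.2·(cos 110.3°, sin 110.3°) = (10.27, 29.01). JL is perpendicular to LR; with |LR| = 15.7 on the left of JL, R = L + 15.7·(-0.9379, -0.3469) = (-4.453, 23.56). Then |FR| = |R − F| = 23.98.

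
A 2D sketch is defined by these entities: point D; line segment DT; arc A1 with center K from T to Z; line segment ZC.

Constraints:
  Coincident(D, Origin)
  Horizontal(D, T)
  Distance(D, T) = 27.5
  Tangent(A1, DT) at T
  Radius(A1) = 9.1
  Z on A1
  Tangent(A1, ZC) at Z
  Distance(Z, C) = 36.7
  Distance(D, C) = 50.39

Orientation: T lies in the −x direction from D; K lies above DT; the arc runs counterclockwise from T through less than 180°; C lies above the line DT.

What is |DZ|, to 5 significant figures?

20.730

Checks: D = (0.00, 0.00) ✓; |KZ| = 9.100 ✓; ∠(KZ, ZC) = 90.00° ✓; |ZC| = 36.70 ✓; |DC| = 50.39 ✓.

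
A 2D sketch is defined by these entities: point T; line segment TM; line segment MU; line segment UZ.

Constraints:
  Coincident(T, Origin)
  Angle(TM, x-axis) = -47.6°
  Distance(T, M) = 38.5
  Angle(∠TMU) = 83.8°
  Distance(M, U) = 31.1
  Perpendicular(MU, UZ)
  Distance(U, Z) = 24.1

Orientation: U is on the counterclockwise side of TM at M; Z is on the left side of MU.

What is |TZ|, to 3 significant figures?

30.4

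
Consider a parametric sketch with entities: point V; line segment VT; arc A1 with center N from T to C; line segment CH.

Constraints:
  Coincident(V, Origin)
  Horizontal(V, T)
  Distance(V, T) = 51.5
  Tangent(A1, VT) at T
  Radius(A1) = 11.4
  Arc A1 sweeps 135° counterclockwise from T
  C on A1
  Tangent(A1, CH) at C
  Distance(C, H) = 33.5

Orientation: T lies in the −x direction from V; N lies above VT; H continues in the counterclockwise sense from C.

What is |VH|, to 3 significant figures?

79.8

V is at the origin; V and T share the same y with |VT| = 51.5 and T on the −x side, so T = (-51.5, 0.00). A1 meets VT tangentially, so NT is at right angles to VT, so N = T + (0, 11.4) = (-51.5, 11.4). On A1, T sits at bearing -90° from N; a 135° counterclockwise sweep puts C at bearing 45°, so C = N + 11.4·(cos 45°, sin 45°) = (-43.4, 19.5). Since A1 is tangent to CH there, NC ⟂ CH, so CH runs along (−sin 45°, cos 45°); with |CH| = 33.5, H = (-67.1, 43.1). Then |VH| = |H − V| = 79.8.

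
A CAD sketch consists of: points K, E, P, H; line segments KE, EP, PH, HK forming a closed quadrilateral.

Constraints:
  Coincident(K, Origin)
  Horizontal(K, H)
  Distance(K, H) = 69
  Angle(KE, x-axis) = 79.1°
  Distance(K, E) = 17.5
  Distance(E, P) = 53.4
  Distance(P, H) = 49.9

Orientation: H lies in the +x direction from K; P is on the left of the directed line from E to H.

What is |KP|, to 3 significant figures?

66.6

Checks: |EP| = 53.40 ✓; |PH| = 49.90 ✓.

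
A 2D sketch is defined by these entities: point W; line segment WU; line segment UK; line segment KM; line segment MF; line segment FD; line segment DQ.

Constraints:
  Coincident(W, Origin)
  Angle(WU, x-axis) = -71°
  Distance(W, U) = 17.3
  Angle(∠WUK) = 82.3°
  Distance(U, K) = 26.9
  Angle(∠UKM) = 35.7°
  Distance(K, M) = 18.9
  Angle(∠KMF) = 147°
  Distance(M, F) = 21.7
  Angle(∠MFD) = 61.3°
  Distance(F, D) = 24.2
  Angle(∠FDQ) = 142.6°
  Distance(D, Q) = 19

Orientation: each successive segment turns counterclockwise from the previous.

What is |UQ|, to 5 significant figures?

25.235

W is at the origin; WU runs at -71.0° with length 17.3, so U = (5.6323, -16.357). ∠WUK = 82.3° gives UK at 26.700° from the x-axis; with |UK| = 26.9, K = (29.664, -4.2708). ∠UKM = 35.7° gives KM at 171.00° from the x-axis; with |KM| = 18.9, M = (10.997, -1.3142). ∠KMF = 147.0° gives MF at -156.00° from the x-axis; with |MF| = 21.7, F = (-8.8272, -10.140). ∠MFD = 61.3° gives FD at -37.300° from the x-axis; with |FD| = 24.2, D = (10.423, -24.805). ∠FDQ = 142.6° gives DQ at 0.10000° from the x-axis; with |DQ| = 19.0, Q = (29.423, -24.772). Then |UQ| = |Q − U| = 25.235.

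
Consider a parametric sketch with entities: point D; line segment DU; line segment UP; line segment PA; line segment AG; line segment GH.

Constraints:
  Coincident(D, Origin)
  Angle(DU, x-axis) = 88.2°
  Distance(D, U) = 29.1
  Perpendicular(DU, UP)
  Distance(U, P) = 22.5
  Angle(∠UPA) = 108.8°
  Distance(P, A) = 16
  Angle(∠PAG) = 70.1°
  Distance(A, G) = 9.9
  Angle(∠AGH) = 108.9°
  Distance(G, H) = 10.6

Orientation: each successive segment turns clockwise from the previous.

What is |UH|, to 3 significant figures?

15.3

∠PAG = 70.1° gives AG at 177° from the x-axis; with |AG| = 9.9, G = (18.2, 13.6). ∠AGH = 108.9° gives GH at 106° from the x-axis; with |GH| = 10.6, H = (15.3, 23.8). Then |UH| = |H − U| = 15.3.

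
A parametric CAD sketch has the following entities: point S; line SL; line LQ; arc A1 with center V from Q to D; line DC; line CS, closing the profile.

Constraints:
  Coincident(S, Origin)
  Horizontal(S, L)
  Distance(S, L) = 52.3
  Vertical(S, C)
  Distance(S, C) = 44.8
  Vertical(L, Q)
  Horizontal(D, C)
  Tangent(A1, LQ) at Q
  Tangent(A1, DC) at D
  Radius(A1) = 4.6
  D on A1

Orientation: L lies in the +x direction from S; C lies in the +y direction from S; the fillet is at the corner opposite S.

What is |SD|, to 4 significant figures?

65.44

The virtual corner opposite S is at (52.30, 44.80). A1 meets LQ tangentially, so VQ is at right angles to LQ and the tangent condition forces VD to be normal to DC, with radius 4.6, so the center V sits 4.6 in from both sides at V = (47.70, 40.20). That places the tangent points at Q = (52.30, 40.20) on LQ and D = (47.70, 44.80) on DC. Then |SD| = |D − S| = 65.44.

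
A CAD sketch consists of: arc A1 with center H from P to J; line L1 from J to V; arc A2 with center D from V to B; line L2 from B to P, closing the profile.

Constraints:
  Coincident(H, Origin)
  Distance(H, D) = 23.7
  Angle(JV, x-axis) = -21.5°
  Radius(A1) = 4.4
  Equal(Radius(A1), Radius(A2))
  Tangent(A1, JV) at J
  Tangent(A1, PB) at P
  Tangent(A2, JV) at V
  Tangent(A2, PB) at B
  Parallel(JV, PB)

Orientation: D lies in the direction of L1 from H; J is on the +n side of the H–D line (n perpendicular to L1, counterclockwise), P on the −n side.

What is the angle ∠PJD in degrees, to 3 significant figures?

79.5°

The slot axis is L1's direction at -21.5°, so u = (cos -21.5°, sin -21.5°) = (0.930, -0.367) and n = (−sin -21.5°, cos -21.5°) = (0.367, 0.930). H is at the origin and D lies 23.7 along u from H, so D = 23.7·u = (22.1, -8.69). Tangency of A1 to both parallel lines with radius 4.4 puts J and P at H ± 4.4·n: J = (1.61, 4.09), P = (-1.61, -4.09). Then cos ∠PJD = JP·JD / (|JP||JD|), giving 79.5°.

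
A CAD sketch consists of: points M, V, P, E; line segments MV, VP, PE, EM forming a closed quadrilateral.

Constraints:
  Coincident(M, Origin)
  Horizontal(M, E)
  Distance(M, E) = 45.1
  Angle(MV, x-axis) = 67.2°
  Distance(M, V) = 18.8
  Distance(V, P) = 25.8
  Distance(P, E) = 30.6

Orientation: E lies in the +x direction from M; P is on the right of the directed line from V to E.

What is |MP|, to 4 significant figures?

16.95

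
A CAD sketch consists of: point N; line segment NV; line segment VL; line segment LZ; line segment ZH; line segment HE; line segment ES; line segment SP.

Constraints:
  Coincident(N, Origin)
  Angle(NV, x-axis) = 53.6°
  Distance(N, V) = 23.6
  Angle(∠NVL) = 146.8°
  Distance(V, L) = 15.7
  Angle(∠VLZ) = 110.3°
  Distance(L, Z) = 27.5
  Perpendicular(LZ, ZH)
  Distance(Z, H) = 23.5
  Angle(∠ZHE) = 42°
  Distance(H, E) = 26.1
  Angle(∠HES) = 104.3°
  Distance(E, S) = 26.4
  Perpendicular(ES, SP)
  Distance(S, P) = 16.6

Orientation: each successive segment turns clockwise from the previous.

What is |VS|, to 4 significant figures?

44.38

∠ZHE = 42.0° gives HE at 82.70° from the x-axis; with |HE| = 26.1, E = (32.15, 14.18). ∠HES = 104.3° gives ES at 7.000° from the x-axis; with |ES| = 26.4, S = (58.36, 17.40). Then |VS| = |S − V| = 44.38.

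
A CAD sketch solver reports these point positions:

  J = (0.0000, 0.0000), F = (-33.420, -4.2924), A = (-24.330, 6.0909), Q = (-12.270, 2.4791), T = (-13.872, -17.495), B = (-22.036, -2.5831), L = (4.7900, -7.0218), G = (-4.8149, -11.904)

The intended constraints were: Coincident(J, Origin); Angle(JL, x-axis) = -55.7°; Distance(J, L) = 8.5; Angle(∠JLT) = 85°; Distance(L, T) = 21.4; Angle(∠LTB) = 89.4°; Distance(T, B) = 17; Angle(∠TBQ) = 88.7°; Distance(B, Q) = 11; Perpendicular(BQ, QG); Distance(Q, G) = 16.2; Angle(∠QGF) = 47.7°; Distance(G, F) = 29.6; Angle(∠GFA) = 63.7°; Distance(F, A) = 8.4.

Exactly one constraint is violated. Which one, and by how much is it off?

Distance(F, A) = 8.4 — off by 5.40.

J = (0.00, 0.00) ✓; JL at -55.70° ✓; |JL| = 8.500 ✓; ∠JLT = 85.00° ✓; |LT| = 21.40 ✓; ∠LTB = 89.40° ✓; |TB| = 17.00 ✓; ∠TBQ = 88.70° ✓; |BQ| = 11.00 ✓; ∠(BQ, QG) = 90.00° ✓; |QG| = 16.20 ✓; ∠QGF = 47.70° ✓; |GF| = 29.60 ✓; ∠GFA = 63.70° ✓; |FA| = 13.80 ✗.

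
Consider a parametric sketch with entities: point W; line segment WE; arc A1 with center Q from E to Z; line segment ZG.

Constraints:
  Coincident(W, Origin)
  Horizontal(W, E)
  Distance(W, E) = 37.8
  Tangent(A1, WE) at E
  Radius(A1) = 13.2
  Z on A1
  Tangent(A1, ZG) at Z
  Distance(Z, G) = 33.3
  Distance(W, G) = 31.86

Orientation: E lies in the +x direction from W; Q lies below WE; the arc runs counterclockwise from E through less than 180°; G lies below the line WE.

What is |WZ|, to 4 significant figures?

27.90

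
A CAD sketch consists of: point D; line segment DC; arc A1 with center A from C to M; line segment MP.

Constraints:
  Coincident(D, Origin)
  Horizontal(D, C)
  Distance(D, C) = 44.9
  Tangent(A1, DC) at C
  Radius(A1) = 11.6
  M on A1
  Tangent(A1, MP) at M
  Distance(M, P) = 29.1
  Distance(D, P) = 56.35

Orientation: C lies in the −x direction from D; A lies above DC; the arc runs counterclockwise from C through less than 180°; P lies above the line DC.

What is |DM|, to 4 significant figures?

35.94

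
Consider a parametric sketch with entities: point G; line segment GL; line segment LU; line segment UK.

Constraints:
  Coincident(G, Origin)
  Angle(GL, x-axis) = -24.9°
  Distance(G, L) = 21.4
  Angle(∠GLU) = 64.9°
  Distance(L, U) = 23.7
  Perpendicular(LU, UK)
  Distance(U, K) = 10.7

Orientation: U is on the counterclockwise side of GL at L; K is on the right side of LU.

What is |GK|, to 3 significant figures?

33.4

G is at the origin; GL runs at -24.9° with length 21.4, so L = 21.4·(cos -24.9°, sin -24.9°) = (19.4, -9.01). ∠GLU = 64.9°, so LU runs at -24.9° + (180° − 64.9°) = 90.2° from the x-axis; with |LU| = 23.7, U = L + 23.7·(cos 90.2°, sin 90.2°) = (19.3, 14.7). The perpendicularity gives UK at right angles to LU; with |UK| = 10.7 on the right of LU, K = U + 10.7·(1.00, 0.00349) = (30.0, 14.7). Then |GK| = |K − G| = 33.4.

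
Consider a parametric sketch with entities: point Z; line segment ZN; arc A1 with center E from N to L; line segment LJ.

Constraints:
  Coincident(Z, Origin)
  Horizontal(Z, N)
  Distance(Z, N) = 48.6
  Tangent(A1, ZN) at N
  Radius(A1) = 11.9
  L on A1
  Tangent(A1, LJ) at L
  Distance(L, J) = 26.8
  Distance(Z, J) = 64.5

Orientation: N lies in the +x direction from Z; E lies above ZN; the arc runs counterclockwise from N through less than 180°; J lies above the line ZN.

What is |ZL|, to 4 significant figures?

61.84

Checks: |EL| = 11.90 ✓; ∠(EL, LJ) = 90.00° ✓; |LJ| = 26.80 ✓; |ZJ| = 64.50 ✓.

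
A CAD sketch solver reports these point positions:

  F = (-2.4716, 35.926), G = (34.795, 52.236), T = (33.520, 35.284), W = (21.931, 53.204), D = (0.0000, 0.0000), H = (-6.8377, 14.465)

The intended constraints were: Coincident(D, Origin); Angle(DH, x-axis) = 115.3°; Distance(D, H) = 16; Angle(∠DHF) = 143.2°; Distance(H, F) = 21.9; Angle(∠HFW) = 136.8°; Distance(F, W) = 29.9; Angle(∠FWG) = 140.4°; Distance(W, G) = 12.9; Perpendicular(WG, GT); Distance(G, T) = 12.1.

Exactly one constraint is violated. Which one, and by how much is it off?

Distance(G, T) = 12.1 — off by 4.90.

D = (0.00, 0.00) ✓; DH at 115.3° ✓; |DH| = 16.00 ✓; ∠DHF = 143.2° ✓; |HF| = 21.90 ✓; ∠HFW = 136.8° ✓; |FW| = 29.90 ✓; ∠FWG = 140.4° ✓; |WG| = 12.90 ✓; ∠(WG, GT) = 90.00° ✓; |GT| = 17.00 ✗.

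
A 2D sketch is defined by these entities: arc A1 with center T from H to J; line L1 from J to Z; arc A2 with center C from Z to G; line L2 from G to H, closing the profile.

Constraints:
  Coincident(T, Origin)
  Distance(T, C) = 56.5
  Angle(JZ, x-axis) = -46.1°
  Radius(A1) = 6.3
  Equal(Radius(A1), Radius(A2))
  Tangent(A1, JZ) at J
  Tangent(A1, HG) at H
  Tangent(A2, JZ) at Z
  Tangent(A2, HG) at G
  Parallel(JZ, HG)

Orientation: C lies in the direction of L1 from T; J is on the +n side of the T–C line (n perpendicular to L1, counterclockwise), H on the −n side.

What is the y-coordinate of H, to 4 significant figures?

-4.368

T is at the origin and C lies 56.5 along u from T, so C = 56.5·u = (39.18, -40.71). Tangency of A1 to both parallel lines with radius 6.3 puts J and H at T ± 6.3·n: J = (4.539, 4.368), H = (-4.539, -4.368). So H.y = -4.368.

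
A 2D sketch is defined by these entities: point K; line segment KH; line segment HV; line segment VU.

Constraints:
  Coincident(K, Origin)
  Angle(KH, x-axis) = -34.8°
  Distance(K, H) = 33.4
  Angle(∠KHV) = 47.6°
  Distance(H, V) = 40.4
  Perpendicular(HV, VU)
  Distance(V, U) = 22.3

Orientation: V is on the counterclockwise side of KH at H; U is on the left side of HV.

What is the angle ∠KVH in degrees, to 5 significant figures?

54.063°

K is at the origin; KH runs at -34.8° with length 33.4, so H = 33.4·(cos -34.8°, sin -34.8°) = (27.426, -19.062). ∠KHV = 47.6°, so HV runs at -34.8° + (180° − 47.6°) = 97.600° from the x-axis; with |HV| = 40.4, V = H + 40.4·(cos 97.600°, sin 97.600°) = (22.083, 20.983). Then cos ∠KVH = VK·VH / (|VK||VH|), giving 54.063°.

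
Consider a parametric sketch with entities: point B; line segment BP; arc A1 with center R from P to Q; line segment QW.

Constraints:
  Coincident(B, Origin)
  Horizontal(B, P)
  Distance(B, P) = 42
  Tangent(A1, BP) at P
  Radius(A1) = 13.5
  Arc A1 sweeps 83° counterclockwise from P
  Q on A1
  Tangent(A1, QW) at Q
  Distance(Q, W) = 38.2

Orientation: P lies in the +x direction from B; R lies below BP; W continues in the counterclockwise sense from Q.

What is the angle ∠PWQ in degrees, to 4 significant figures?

12.94°

B is at the origin; B and P share the same y with |BP| = 42.0 and P on the +x side, so P = (42.00, 0.000). Tangency of A1 to BP means the radius RP is perpendicular to BP, so R = P + (0, -13.5) = (42.00, -13.50). On A1, P sits at bearing 90° from R; an 83° counterclockwise sweep puts Q at bearing 173°, so Q = R + 13.5·(cos 173°, sin 173°) = (28.60, -11.85). Tangency of A1 to QW means the radius RQ is perpendicular to QW, so QW runs along (−sin 173°, cos 173°); with |QW| = 38.2, W = (23.95, -49.77). Then cos ∠PWQ = WP·WQ / (|WP||WQ|), giving 12.94°.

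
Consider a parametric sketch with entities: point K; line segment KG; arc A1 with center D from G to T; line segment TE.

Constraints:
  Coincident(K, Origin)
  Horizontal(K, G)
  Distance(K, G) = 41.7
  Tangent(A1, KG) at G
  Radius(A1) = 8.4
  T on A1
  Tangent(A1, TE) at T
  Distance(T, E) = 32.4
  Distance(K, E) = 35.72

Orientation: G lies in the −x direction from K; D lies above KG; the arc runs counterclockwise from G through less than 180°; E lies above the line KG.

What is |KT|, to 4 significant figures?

34.82

K is at the origin; K and G share the same y with |KG| = 41.7 and G on the −x side, so G = (-41.70, 0.000). A1 meets KG tangentially, so DG is at right angles to KG, so D = G + (0, 8.4) = (-41.70, 8.400). Since DT ⟂ TE (tangency), |DE| = √(8.4² + 32.4²) = 33.47 regardless of where T sits on A1. So E lies on both circle(K, 35.72) and circle(D, 33.47); the above-KG intersection is E = (-17.26, 31.27). T is the foot of the tangent from E: T = (-34.60, 3.904).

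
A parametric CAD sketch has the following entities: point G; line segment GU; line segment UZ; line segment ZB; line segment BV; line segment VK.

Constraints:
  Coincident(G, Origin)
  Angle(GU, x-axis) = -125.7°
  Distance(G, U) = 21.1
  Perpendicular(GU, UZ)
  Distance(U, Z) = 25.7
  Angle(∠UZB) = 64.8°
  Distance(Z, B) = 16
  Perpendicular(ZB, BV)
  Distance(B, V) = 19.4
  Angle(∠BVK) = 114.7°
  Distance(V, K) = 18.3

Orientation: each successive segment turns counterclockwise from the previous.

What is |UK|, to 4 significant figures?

12.17

ZB is perpendicular to BV, so BV runs at 169.5°; with |BV| = 19.4, V = (-7.602, -12.86). ∠BVK = 114.7° gives VK at -125.2° from the x-axis; with |VK| = 18.3, K = (-18.15, -27.82). Then |UK| = |K − U| = 12.17.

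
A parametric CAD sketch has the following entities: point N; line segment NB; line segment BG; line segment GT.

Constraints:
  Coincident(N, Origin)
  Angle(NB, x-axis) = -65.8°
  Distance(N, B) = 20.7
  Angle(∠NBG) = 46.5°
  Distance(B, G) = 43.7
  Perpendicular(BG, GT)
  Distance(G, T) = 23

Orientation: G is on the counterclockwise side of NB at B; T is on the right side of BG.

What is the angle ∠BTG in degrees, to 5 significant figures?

62.241°

∠NBG = 46.5°, so BG runs at -65.8° + (180° − 46.5°) = 67.700° from the x-axis; with |BG| = 43.7, G = B + 43.7·(cos 67.700°, sin 67.700°) = (25.068, 21.551). BG ⟂ GT; with |GT| = 23.0 on the right of BG, T = G + 23.0·(0.92521, -0.37946) = (46.347, 12.823). Then cos ∠BTG = TB·TG / (|TB||TG|), giving 62.241°.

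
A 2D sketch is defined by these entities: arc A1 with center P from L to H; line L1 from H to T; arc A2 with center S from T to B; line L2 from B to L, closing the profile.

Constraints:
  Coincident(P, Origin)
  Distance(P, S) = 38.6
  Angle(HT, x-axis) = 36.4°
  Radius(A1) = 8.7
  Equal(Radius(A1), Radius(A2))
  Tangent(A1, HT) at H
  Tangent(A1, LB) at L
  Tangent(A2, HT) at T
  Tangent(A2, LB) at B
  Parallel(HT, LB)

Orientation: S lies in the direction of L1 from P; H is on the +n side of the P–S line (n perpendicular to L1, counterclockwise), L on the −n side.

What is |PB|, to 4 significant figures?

39.57

The slot axis is L1's direction at 36.4°, so u = (cos 36.4°, sin 36.4°) = (0.8049, 0.5934) and n = (−sin 36.4°, cos 36.4°) = (-0.5934, 0.8049). P is at the origin and S lies 38.6 along u from P, so S = 38.6·u = (31.07, 22.91). Tangency of A1 to both parallel lines with radius 8.7 puts H and L at P ± 8.7·n: H = (-5.163, 7.003), L = (5.163, -7.003). Equal radii place T and B the same way about S: T = S + 8.7·n = (25.91, 29.91), B = S − 8.7·n = (36.23, 15.90). Then |PB| = |B − P| = 39.57.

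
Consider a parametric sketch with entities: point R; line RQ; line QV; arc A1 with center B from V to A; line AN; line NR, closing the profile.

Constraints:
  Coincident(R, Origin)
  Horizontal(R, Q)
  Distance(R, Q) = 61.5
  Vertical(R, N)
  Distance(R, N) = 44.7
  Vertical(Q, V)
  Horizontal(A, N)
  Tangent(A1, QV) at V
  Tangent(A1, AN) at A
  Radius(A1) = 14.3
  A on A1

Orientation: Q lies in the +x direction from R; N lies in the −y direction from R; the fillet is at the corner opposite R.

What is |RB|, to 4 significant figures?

56.14

R is at the origin; R and Q share the same y with |RQ| = 61.5 and Q on the +x side, so Q = (61.50, 0.000). R and N share the same x with |RN| = 44.7 and N on the −y side, so N = (0.000, -44.70). The virtual corner opposite R is at (61.50, -44.70). The tangent condition forces BV to be normal to QV and tangency of A1 to AN means the radius BA is perpendicular to AN, with radius 14.3, so the center B sits 14.3 in from both sides at B = (47.20, -30.40). Then |RB| = |B − R| = 56.14.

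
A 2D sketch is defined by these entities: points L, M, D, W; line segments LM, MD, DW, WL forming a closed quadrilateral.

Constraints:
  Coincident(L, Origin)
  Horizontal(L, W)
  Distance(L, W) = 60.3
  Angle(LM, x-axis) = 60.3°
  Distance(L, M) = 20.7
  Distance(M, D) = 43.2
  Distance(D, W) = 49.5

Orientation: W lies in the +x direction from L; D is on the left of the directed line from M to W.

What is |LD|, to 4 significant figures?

63.11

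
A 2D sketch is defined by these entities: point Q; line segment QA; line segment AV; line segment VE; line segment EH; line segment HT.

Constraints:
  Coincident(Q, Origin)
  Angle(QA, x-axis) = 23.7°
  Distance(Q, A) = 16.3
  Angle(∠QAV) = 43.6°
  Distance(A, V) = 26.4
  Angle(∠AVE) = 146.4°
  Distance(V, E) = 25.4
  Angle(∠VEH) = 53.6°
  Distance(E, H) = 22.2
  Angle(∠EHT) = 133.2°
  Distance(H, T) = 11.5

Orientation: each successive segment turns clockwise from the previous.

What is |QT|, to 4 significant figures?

6.977

Q is at the origin; QA runs at 23.7° with length 16.3, so A = (14.93, 6.552). ∠QAV = 43.6° gives AV at -112.7° from the x-axis; with |AV| = 26.4, V = (4.737, -17.80). ∠AVE = 146.4° gives VE at -146.3° from the x-axis; with |VE| = 25.4, E = (-16.39, -31.90). ∠VEH = 53.6° gives EH at 87.30° from the x-axis; with |EH| = 22.2, H = (-15.35, -9.721). ∠EHT = 133.2° gives HT at 40.50° from the x-axis; with |HT| = 11.5, T = (-6.604, -2.252). Then |QT| = |T − Q| = 6.977.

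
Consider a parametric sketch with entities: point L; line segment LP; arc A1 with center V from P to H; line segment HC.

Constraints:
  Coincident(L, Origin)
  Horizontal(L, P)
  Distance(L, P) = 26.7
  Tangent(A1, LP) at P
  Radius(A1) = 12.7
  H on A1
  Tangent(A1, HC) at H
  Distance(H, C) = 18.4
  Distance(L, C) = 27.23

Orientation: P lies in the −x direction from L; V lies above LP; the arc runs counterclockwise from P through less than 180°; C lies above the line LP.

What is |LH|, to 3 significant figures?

17.0

L is at the origin; L and P share the same y with |LP| = 26.7 and P on the −x side, so P = (-26.7, 0.00). The tangent condition forces VP to be normal to LP, so V = P + (0, 12.7) = (-26.7, 12.7). Since VH ⟂ HC (tangency), |VC| = √(12.7² + 18.4²) = 22.4 regardless of where H sits on A1. So C lies on both circle(L, 27.23) and circle(V, 22.4); the above-LP intersection is C = (-8.61, 25.8). H is the foot of the tangent from C: H = (-14.7, 8.48).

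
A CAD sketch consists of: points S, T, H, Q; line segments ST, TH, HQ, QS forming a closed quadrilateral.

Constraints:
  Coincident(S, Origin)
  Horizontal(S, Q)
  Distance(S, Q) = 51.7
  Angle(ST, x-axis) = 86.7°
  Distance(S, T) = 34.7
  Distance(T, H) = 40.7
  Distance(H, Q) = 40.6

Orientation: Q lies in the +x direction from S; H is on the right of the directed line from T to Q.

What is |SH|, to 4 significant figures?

12.43

S is at the origin; S and Q share the same y with |SQ| = 51.7 and Q in +x, so Q = (51.7, 0). ST runs at 86.7° with |ST| = 34.7, so T = (1.997, 34.64). H is determined by |TH| = 40.7 and |HQ| = 40.6 together: it lies at the intersection of circle(T, 40.7) and circle(Q, 40.6). With |TQ| = 60.58, the foot of the radical line on TQ is 30.36 from T and the perpendicular offset is √(40.7² − 30.36²) = 27.11. Taking the right-of-TQ solution: H = (11.40, -4.956).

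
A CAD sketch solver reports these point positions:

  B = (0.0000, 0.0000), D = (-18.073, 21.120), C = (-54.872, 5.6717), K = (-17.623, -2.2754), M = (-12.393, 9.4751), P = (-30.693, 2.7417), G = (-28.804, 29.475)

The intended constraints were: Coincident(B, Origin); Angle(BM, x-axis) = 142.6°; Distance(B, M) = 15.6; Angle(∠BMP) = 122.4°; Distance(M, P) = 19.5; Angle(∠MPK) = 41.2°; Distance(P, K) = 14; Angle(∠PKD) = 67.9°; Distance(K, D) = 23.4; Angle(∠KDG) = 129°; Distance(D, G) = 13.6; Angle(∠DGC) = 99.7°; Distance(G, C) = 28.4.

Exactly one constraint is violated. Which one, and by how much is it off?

Distance(G, C) = 28.4 — off by 6.90.

B = (0.00, 0.00) ✓; BM at 142.6° ✓; |BM| = 15.60 ✓; ∠BMP = 122.4° ✓; |MP| = 19.50 ✓; ∠MPK = 41.20° ✓; |PK| = 14.00 ✓; ∠PKD = 67.90° ✓; |KD| = 23.40 ✓; ∠KDG = 129.0° ✓; |DG| = 13.60 ✓; ∠DGC = 99.70° ✓; |GC| = 35.30 ✗.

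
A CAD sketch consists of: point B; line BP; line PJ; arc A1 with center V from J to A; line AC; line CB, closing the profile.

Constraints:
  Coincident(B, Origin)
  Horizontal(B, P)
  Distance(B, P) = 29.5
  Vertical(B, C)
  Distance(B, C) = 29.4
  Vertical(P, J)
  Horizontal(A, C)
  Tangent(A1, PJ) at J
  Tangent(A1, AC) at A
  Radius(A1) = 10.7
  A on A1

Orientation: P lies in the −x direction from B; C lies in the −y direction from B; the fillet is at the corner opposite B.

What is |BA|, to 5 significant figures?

34.897

B is at the origin; BP is horizontal with |BP| = 29.5 and P on the −x side, so P = (-29.500, 0.0000). BC is vertical with |BC| = 29.4 and C on the −y side, so C = (0.0000, -29.400). The virtual corner opposite B is at (-29.500, -29.400). Tangency of A1 to PJ means the radius VJ is perpendicular to PJ and since A1 is tangent to AC there, VA ⟂ AC, with radius 10.7, so the center V sits 10.7 in from both sides at V = (-18.800, -18.700). That places the tangent points at J = (-29.500, -18.700) on PJ and A = (-18.800, -29.400) on AC. Then |BA| = |A − B| = 34.897.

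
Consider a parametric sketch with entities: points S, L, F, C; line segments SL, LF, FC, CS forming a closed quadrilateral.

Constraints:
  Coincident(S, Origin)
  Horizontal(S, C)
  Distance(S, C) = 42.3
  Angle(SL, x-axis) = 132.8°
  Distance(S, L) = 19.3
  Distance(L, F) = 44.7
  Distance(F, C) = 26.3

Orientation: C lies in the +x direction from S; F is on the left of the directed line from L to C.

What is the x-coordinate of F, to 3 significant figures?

30.6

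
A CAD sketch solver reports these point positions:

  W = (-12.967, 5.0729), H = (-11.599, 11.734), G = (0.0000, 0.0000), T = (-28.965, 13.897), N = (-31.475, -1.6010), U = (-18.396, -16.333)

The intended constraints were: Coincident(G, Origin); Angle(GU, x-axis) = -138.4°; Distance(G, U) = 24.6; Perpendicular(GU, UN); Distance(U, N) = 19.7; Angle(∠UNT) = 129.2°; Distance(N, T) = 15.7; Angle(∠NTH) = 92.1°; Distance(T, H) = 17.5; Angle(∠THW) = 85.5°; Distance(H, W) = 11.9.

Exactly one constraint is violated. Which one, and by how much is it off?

Distance(H, W) = 11.9 — off by 5.10.

G = (0.00, 0.00) ✓; GU at -138.4° ✓; |GU| = 24.60 ✓; ∠(GU, UN) = 90.00° ✓; |UN| = 19.70 ✓; ∠UNT = 129.2° ✓; |NT| = 15.70 ✓; ∠NTH = 92.10° ✓; |TH| = 17.50 ✓; ∠THW = 85.49° ✓; |HW| = 6.800 ✗.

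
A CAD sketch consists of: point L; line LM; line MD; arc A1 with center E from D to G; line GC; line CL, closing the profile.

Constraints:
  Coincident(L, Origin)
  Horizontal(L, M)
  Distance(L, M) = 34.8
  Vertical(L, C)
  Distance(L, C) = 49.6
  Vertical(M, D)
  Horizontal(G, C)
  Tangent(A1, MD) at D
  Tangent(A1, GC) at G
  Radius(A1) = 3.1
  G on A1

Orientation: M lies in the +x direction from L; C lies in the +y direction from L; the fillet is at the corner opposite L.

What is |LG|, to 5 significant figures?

58.865

The virtual corner opposite L is at (34.800, 49.600). The tangent condition forces ED to be normal to MD and the tangent condition forces EG to be normal to GC, with radius 3.1, so the center E sits 3.1 in from both sides at E = (31.700, 46.500). That places the tangent points at D = (34.800, 46.500) on MD and G = (31.700, 49.600) on GC. Then |LG| = |G − L| = 58.865.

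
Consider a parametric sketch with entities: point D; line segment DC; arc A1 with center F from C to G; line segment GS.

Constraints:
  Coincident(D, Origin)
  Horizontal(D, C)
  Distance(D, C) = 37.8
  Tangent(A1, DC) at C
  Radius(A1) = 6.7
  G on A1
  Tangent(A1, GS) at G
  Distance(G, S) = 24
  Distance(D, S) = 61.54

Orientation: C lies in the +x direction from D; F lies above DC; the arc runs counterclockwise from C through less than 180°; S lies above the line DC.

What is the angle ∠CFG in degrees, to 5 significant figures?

53.435°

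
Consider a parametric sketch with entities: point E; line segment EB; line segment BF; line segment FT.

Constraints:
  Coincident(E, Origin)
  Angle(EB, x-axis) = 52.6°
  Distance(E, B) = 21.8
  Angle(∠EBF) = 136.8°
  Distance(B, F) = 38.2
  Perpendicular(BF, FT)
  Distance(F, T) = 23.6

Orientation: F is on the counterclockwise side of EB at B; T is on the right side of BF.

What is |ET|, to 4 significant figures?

66.41

E is at the origin; EB runs at 52.6° with length 21.8, so B = 21.8·(cos 52.6°, sin 52.6°) = (13.24, 17.32). ∠EBF = 136.8°, so BF runs at 52.6° + (180° − 136.8°) = 95.80° from the x-axis; with |BF| = 38.2, F = B + 38.2·(cos 95.80°, sin 95.80°) = (9.380, 55.32). BF ⟂ FT; with |FT| = 23.6 on the right of BF, T = F + 23.6·(0.9949, 0.1011) = (32.86, 57.71). Then |ET| = |T − E| = 66.41.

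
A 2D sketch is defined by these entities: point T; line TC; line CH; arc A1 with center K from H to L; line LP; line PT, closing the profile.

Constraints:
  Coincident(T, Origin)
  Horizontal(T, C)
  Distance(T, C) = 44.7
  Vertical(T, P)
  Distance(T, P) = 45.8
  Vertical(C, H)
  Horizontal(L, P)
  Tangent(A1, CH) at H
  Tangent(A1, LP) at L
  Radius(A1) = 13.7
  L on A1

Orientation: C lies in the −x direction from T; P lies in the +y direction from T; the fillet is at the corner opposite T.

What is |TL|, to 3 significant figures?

55.3

T is at the origin; TC is horizontal with |TC| = 44.7 and C on the −x side, so C = (-44.7, 0.00). TP is vertical with |TP| = 45.8 and P on the +y side, so P = (0.00, 45.8). The virtual corner opposite T is at (-44.7, 45.8). Tangency of A1 to CH means the radius KH is perpendicular to CH and since A1 is tangent to LP there, KL ⟂ LP, with radius 13.7, so the center K sits 13.7 in from both sides at K = (-31.0, 32.1). That places the tangent points at H = (-44.7, 32.1) on CH and L = (-31.0, 45.8) on LP. Then |TL| = |L − T| = 55.3.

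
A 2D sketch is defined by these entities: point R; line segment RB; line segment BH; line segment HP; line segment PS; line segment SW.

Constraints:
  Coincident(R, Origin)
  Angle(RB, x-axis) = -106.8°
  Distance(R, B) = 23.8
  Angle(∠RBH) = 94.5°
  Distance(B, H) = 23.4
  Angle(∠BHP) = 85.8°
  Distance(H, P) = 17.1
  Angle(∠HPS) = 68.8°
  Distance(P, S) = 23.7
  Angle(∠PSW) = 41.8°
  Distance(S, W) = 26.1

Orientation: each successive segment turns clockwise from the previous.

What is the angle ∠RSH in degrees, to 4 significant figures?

115.7°

∠BHP = 85.8° gives HP at 73.50° from the x-axis; with |HP| = 17.1, P = (-24.89, -1.403). ∠HPS = 68.8° gives PS at -37.70° from the x-axis; with |PS| = 23.7, S = (-6.133, -15.90). Then cos ∠RSH = SR·SH / (|SR||SH|), giving 115.7°.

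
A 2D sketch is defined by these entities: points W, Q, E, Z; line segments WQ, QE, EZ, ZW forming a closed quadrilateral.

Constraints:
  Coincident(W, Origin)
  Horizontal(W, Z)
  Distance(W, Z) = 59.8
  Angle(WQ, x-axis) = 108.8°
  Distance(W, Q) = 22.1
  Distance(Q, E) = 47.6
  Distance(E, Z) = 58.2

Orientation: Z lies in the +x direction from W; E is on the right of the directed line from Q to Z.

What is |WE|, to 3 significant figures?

25.5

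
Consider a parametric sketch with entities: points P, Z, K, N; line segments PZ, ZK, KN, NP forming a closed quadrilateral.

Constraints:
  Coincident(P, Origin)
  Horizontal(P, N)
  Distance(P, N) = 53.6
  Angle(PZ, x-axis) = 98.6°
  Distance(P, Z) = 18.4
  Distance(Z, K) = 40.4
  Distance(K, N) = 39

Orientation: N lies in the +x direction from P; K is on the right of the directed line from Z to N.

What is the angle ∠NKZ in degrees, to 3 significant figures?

96.4°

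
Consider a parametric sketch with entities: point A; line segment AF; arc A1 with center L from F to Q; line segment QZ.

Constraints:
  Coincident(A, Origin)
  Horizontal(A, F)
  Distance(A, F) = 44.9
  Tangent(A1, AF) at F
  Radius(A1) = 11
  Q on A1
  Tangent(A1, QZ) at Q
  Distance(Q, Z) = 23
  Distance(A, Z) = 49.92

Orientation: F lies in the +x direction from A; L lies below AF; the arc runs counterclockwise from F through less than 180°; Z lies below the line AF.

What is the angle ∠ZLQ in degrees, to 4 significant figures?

64.44°

A is at the origin; AF is horizontal with |AF| = 44.9 and F on the +x side, so F = (44.90, 0.000). A1 meets AF tangentially, so LF is at right angles to AF, so L = F + (0, -11) = (44.90, -11.00). Since LQ ⟂ QZ (tangency), |LZ| = √(11.0² + 23.0²) = 25.50 regardless of where Q sits on A1. So Z lies on both circle(A, 49.92) and circle(L, 25.50); the below-AF intersection is Z = (35.78, -34.81). Q is the foot of the tangent from Z: Q = (33.94, -11.88).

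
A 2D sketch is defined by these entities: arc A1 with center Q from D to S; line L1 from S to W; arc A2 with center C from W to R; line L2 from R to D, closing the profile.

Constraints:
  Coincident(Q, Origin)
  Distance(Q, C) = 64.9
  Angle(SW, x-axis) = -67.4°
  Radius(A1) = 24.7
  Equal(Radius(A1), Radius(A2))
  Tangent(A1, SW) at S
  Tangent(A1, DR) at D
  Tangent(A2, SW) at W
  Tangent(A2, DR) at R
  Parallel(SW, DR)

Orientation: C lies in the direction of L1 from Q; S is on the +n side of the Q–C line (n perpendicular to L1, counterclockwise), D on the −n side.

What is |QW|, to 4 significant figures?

69.44

The slot axis is L1's direction at -67.4°, so u = (cos -67.4°, sin -67.4°) = (0.3843, -0.9232) and n = (−sin -67.4°, cos -67.4°) = (0.9232, 0.3843). Q is at the origin and C lies 64.9 along u from Q, so C = 64.9·u = (24.94, -59.92). Tangency of A1 to both parallel lines with radius 24.7 puts S and D at Q ± 24.7·n: S = (22.80, 9.492), D = (-22.80, -9.492). Equal radii place W and R the same way about C: W = C + 24.7·n = (47.74, -50.42), R = C − 24.7·n = (2.137, -69.41). Then |QW| = |W − Q| = 69.44.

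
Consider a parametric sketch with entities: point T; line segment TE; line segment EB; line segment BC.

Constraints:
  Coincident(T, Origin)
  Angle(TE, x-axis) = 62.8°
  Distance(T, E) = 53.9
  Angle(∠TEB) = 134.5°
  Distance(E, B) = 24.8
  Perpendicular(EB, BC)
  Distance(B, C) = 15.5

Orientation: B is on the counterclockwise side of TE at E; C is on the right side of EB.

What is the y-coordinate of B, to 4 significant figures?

71.49

T is at the origin; TE runs at 62.8° with length 53.9, so E = 53.9·(cos 62.8°, sin 62.8°) = (24.64, 47.94). ∠TEB = 134.5°, so EB runs at 62.8° + (180° − 134.5°) = 108.3° from the x-axis; with |EB| = 24.8, B = E + 24.8·(cos 108.3°, sin 108.3°) = (16.85, 71.49). So B.y = 71.49.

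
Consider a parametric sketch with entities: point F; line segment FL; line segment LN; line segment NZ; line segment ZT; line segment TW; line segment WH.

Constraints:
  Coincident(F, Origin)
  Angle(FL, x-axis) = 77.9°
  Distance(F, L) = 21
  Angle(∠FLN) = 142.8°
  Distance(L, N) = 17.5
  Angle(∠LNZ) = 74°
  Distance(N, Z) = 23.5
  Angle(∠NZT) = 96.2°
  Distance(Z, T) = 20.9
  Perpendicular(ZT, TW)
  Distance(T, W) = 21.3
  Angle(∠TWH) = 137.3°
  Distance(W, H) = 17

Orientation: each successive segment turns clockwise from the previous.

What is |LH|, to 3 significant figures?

14.4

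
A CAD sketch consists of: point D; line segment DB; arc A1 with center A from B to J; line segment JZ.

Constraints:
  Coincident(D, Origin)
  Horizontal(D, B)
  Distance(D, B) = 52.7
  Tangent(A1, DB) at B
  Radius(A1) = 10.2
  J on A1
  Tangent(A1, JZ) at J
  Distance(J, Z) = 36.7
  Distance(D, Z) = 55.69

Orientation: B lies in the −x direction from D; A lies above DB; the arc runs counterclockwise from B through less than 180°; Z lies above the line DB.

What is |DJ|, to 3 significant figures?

43.5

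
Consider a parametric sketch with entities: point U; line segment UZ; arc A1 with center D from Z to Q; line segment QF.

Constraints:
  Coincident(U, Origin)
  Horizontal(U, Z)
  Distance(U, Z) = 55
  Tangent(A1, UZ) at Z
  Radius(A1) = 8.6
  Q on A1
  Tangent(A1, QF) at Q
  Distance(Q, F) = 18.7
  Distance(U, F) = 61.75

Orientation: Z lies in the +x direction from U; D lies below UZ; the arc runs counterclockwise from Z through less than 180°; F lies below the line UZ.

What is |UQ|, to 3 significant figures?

48.6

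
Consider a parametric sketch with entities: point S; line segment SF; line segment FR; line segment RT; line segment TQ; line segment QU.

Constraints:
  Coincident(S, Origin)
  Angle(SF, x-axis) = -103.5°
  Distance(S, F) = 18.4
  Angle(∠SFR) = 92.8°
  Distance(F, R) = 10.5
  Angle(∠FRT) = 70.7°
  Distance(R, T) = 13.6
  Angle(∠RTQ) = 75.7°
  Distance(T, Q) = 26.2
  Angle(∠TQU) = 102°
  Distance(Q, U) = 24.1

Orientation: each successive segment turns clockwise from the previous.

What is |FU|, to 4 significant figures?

25.05

∠RTQ = 75.7° gives TQ at -44.30° from the x-axis; with |TQ| = 26.2, Q = (10.94, -22.46). ∠TQU = 102.0° gives QU at -122.3° from the x-axis; with |QU| = 24.1, U = (-1.940, -42.83). Then |FU| = |U − F| = 25.05.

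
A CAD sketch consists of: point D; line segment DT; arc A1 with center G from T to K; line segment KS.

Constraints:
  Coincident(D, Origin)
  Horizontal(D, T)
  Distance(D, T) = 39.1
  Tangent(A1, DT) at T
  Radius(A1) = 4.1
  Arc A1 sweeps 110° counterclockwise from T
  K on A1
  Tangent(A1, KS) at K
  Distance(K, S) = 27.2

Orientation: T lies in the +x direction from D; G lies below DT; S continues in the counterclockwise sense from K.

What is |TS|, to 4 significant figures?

31.54

D is at the origin; DT is horizontal with |DT| = 39.1 and T on the +x side, so T = (39.10, 0.000). Since A1 is tangent to DT there, GT ⟂ DT, so G = T + (0, -4.1) = (39.10, -4.100). On A1, T sits at bearing 90° from G; a 110° counterclockwise sweep puts K at bearing 200°, so K = G + 4.1·(cos 200°, sin 200°) = (35.25, -5.502). Since A1 is tangent to KS there, GK ⟂ KS, so KS runs along (−sin 200°, cos 200°); with |KS| = 27.2, S = (44.55, -31.06). Then |TS| = |S − T| = 31.54.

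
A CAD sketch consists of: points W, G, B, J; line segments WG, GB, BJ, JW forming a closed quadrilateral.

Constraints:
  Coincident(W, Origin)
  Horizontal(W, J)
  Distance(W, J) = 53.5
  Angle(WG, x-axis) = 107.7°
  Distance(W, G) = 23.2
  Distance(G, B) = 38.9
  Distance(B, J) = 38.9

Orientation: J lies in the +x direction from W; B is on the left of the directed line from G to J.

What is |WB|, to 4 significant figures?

43.99

Checks: |GB| = 38.90 ✓; |BJ| = 38.90 ✓.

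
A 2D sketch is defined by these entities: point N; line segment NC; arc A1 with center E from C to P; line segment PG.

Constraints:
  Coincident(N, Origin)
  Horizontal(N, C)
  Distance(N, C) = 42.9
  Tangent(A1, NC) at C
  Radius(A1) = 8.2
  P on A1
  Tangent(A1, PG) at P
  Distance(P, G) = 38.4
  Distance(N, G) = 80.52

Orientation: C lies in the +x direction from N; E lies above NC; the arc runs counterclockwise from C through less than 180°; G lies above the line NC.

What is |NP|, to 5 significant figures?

49.335

N is at the origin; NC is horizontal with |NC| = 42.9 and C on the +x side, so C = (42.900, 0.0000). Tangency of A1 to NC means the radius EC is perpendicular to NC, so E = C + (0, 8.2) = (42.900, 8.2000). Since EP ⟂ PG (tangency), |EG| = √(8.2² + 38.4²) = 39.266 regardless of where P sits on A1. So G lies on both circle(N, 80.52) and circle(E, 39.266); the above-NC intersection is G = (73.577, 32.710). P is the foot of the tangent from G: P = (49.244, 3.0039).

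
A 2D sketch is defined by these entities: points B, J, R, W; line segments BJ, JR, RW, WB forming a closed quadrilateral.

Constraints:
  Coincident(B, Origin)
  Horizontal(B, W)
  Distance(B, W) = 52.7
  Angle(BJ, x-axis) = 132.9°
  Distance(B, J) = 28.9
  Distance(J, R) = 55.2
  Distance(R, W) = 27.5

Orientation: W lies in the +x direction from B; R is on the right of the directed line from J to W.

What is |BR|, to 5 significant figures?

28.085

B is at the origin; B and W share the same y with |BW| = 52.7 and W in +x, so W = (52.7, 0). BJ runs at 132.9° with |BJ| = 28.9, so J = (-19.673, 21.170). R is determined by |JR| = 55.2 and |RW| = 27.5 together: it lies at the intersection of circle(J, 55.2) and circle(W, 27.5). With |JW| = 75.406, the foot of the radical line on JW is 52.893 from J and the perpendicular offset is √(55.2² − 52.893²) = 15.793. Taking the right-of-JW solution: R = (26.659, -8.8369).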